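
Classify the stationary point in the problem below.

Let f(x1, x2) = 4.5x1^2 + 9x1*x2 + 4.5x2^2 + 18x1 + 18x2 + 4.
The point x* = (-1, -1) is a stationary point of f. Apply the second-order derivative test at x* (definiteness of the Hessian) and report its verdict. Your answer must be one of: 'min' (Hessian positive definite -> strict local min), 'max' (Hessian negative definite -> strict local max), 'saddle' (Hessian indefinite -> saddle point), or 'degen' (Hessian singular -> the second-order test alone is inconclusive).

Compute the Hessian H = grad^2 f:
  H = [[9, 9], [9, 9]]
Verify stationarity: grad f(x*) = H x* + g = (0, 0).
Eigenvalues of H: 0, 18.
H has a zero eigenvalue (singular; positive semidefinite but not definite), so H is neither positive definite, negative definite, nor indefinite. The second-order test alone is inconclusive -> degen.
(Indeed, f is constant along the null direction of H through x*, so x* is not a strict local extremum.)

degen


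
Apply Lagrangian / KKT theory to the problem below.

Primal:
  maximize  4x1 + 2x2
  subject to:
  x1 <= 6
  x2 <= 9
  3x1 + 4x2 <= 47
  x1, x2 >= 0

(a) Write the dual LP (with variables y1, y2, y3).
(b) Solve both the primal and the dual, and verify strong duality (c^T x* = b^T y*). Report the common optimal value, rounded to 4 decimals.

The standard primal-dual pair for 'max c^T x s.t. A x <= b, x >= 0' is:
  Dual:  min b^T y  s.t.  A^T y >= c,  y >= 0.

So the dual LP is:
  minimize  6y1 + 9y2 + 47y3
  subject to:
    y1 + 3y3 >= 4
    y2 + 4y3 >= 2
    y1, y2, y3 >= 0

Solving the primal: x* = (6, 7.25).
  primal value c^T x* = 38.5.
Solving the dual: y* = (2.5, 0, 0.5).
  dual value b^T y* = 38.5.
Strong duality: c^T x* = b^T y*. Confirmed.

38.5


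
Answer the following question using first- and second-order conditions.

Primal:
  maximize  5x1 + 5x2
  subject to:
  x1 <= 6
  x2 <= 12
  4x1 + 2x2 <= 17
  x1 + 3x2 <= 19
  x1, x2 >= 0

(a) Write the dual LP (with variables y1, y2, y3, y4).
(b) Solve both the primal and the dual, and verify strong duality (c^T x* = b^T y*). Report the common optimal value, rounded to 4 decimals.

The standard primal-dual pair for 'max c^T x s.t. A x <= b, x >= 0' is:
  Dual:  min b^T y  s.t.  A^T y >= c,  y >= 0.

So the dual LP is:
  minimize  6y1 + 12y2 + 17y3 + 19y4
  subject to:
    y1 + 4y3 + y4 >= 5
    y2 + 2y3 + 3y4 >= 5
    y1, y2, y3, y4 >= 0

Solving the primal: x* = (1.3, 5.9).
  primal value c^T x* = 36.
Solving the dual: y* = (0, 0, 1, 1).
  dual value b^T y* = 36.
Strong duality: c^T x* = b^T y*. Confirmed.

36


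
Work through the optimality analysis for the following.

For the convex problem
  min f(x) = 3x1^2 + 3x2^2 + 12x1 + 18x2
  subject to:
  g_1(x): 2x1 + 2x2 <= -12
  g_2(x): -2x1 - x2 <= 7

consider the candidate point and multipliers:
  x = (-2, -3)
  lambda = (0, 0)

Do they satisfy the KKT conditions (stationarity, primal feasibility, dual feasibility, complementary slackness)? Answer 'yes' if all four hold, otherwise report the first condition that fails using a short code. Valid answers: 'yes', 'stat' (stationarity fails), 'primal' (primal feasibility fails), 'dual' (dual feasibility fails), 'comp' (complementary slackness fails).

Gradient of f: grad f(x) = Q x + c = (0, 0)
Constraint values g_i(x) = a_i^T x - b_i:
  g_1((-2, -3)) = 2
  g_2((-2, -3)) = 0
Stationarity residual: grad f(x) + sum_i lambda_i a_i = (0, 0)
  -> stationarity OK
Primal feasibility (all g_i <= 0): FAILS
Dual feasibility (all lambda_i >= 0): OK
Complementary slackness (lambda_i * g_i(x) = 0 for all i): OK

Verdict: the first failing condition is primal_feasibility -> primal.

primal


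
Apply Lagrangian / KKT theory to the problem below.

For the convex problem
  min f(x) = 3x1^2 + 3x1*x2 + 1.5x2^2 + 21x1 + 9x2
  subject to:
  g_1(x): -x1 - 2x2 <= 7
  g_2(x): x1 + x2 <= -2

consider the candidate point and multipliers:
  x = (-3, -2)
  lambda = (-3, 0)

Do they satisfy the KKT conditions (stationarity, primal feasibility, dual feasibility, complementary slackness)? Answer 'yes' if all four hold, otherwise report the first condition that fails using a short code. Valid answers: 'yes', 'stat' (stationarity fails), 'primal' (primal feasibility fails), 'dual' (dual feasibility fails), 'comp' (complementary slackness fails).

Gradient of f: grad f(x) = Q x + c = (-3, -6)
Constraint values g_i(x) = a_i^T x - b_i:
  g_1((-3, -2)) = 0
  g_2((-3, -2)) = -3
Stationarity residual: grad f(x) + sum_i lambda_i a_i = (0, 0)
  -> stationarity OK
Primal feasibility (all g_i <= 0): OK
Dual feasibility (all lambda_i >= 0): FAILS
Complementary slackness (lambda_i * g_i(x) = 0 for all i): OK

Verdict: the first failing condition is dual_feasibility -> dual.

dual


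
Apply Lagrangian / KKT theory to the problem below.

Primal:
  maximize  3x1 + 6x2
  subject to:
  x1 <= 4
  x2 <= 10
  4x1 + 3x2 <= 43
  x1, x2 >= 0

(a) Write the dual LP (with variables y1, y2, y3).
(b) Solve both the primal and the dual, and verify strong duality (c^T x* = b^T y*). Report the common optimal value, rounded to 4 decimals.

The standard primal-dual pair for 'max c^T x s.t. A x <= b, x >= 0' is:
  Dual:  min b^T y  s.t.  A^T y >= c,  y >= 0.

So the dual LP is:
  minimize  4y1 + 10y2 + 43y3
  subject to:
    y1 + 4y3 >= 3
    y2 + 3y3 >= 6
    y1, y2, y3 >= 0

Solving the primal: x* = (3.25, 10).
  primal value c^T x* = 69.75.
Solving the dual: y* = (0, 3.75, 0.75).
  dual value b^T y* = 69.75.
Strong duality: c^T x* = b^T y*. Confirmed.

69.75


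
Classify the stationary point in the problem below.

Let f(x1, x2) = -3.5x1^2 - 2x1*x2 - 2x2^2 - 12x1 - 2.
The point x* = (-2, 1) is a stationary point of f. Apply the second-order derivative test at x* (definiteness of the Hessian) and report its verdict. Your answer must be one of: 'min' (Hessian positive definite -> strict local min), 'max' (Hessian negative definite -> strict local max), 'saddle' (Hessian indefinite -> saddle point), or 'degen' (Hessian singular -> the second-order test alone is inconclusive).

Compute the Hessian H = grad^2 f:
  H = [[-7, -2], [-2, -4]]
Verify stationarity: grad f(x*) = H x* + g = (0, 0).
Eigenvalues of H: -8, -3.
Both eigenvalues < 0, so H is negative definite -> x* is a strict local max.

max


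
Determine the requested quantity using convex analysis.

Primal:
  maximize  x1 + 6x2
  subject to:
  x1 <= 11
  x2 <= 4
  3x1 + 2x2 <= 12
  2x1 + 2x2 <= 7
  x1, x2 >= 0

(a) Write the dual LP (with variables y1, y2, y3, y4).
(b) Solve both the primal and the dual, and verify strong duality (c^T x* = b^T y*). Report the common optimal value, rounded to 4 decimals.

The standard primal-dual pair for 'max c^T x s.t. A x <= b, x >= 0' is:
  Dual:  min b^T y  s.t.  A^T y >= c,  y >= 0.

So the dual LP is:
  minimize  11y1 + 4y2 + 12y3 + 7y4
  subject to:
    y1 + 3y3 + 2y4 >= 1
    y2 + 2y3 + 2y4 >= 6
    y1, y2, y3, y4 >= 0

Solving the primal: x* = (0, 3.5).
  primal value c^T x* = 21.
Solving the dual: y* = (0, 0, 0, 3).
  dual value b^T y* = 21.
Strong duality: c^T x* = b^T y*. Confirmed.

21


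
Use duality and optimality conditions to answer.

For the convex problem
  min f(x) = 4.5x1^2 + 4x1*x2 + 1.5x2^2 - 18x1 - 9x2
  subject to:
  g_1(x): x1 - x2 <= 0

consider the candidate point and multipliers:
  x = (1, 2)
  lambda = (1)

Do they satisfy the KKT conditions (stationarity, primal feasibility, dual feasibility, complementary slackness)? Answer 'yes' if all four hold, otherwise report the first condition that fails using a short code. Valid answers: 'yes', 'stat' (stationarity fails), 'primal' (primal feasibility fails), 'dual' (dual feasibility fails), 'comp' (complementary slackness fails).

Gradient of f: grad f(x) = Q x + c = (-1, 1)
Constraint values g_i(x) = a_i^T x - b_i:
  g_1((1, 2)) = -1
Stationarity residual: grad f(x) + sum_i lambda_i a_i = (0, 0)
  -> stationarity OK
Primal feasibility (all g_i <= 0): OK
Dual feasibility (all lambda_i >= 0): OK
Complementary slackness (lambda_i * g_i(x) = 0 for all i): FAILS

Verdict: the first failing condition is complementary_slackness -> comp.

comp


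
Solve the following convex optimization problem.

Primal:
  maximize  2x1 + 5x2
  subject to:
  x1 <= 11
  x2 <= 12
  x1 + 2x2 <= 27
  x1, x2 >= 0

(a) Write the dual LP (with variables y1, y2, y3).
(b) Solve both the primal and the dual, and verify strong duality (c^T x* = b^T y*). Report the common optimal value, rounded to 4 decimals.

The standard primal-dual pair for 'max c^T x s.t. A x <= b, x >= 0' is:
  Dual:  min b^T y  s.t.  A^T y >= c,  y >= 0.

So the dual LP is:
  minimize  11y1 + 12y2 + 27y3
  subject to:
    y1 + y3 >= 2
    y2 + 2y3 >= 5
    y1, y2, y3 >= 0

Solving the primal: x* = (3, 12).
  primal value c^T x* = 66.
Solving the dual: y* = (0, 1, 2).
  dual value b^T y* = 66.
Strong duality: c^T x* = b^T y*. Confirmed.

66


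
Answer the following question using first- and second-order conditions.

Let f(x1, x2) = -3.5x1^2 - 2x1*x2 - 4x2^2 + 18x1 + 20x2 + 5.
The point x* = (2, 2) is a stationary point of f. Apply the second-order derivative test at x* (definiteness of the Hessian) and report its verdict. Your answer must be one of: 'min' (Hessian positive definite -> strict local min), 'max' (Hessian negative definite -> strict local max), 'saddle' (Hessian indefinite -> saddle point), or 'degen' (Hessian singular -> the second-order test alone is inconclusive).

Compute the Hessian H = grad^2 f:
  H = [[-7, -2], [-2, -8]]
Verify stationarity: grad f(x*) = H x* + g = (0, 0).
Eigenvalues of H: -9.5616, -5.4384.
Both eigenvalues < 0, so H is negative definite -> x* is a strict local max.

max


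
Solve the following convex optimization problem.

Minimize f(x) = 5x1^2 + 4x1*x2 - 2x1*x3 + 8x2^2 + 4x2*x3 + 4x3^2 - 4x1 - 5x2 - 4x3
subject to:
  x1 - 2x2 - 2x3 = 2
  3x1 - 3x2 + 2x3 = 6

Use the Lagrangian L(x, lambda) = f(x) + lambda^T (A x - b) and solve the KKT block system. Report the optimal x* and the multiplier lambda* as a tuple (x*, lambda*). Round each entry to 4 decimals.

Form the Lagrangian:
  L(x, lambda) = (1/2) x^T Q x + c^T x + lambda^T (A x - b)
Stationarity (grad_x L = 0): Q x + c + A^T lambda = 0.
Primal feasibility: A x = b.

This gives the KKT block system:
  [ Q   A^T ] [ x     ]   [-c ]
  [ A    0  ] [ lambda ] = [ b ]

Solving the linear system:
  x*      = (1.2192, -0.6246, 0.2342)
  lambda* = (-3.955, -0.4234)
  f(x*)   = 3.8799

x* = (1.2192, -0.6246, 0.2342), lambda* = (-3.955, -0.4234)


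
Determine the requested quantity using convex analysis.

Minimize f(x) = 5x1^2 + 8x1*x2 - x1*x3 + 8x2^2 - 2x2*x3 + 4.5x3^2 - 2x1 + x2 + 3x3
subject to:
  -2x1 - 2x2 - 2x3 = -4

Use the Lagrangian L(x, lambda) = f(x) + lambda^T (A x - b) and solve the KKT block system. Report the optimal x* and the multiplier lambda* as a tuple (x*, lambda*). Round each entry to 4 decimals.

Form the Lagrangian:
  L(x, lambda) = (1/2) x^T Q x + c^T x + lambda^T (A x - b)
Stationarity (grad_x L = 0): Q x + c + A^T lambda = 0.
Primal feasibility: A x = b.

This gives the KKT block system:
  [ Q   A^T ] [ x     ]   [-c ]
  [ A    0  ] [ lambda ] = [ b ]

Solving the linear system:
  x*      = (1.1722, 0.0191, 0.8086)
  lambda* = (4.5335)
  f(x*)   = 9.1172

x* = (1.1722, 0.0191, 0.8086), lambda* = (4.5335)


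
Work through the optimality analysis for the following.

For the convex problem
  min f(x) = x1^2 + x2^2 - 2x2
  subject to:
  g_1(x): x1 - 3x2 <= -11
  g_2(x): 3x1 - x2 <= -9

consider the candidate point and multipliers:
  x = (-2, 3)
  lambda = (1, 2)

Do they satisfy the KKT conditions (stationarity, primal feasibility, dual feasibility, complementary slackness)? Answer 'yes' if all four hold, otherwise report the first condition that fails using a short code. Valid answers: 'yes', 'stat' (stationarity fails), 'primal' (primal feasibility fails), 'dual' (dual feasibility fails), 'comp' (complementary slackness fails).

Gradient of f: grad f(x) = Q x + c = (-4, 4)
Constraint values g_i(x) = a_i^T x - b_i:
  g_1((-2, 3)) = 0
  g_2((-2, 3)) = 0
Stationarity residual: grad f(x) + sum_i lambda_i a_i = (3, -1)
  -> stationarity FAILS
Primal feasibility (all g_i <= 0): OK
Dual feasibility (all lambda_i >= 0): OK
Complementary slackness (lambda_i * g_i(x) = 0 for all i): OK

Verdict: the first failing condition is stationarity -> stat.

stat


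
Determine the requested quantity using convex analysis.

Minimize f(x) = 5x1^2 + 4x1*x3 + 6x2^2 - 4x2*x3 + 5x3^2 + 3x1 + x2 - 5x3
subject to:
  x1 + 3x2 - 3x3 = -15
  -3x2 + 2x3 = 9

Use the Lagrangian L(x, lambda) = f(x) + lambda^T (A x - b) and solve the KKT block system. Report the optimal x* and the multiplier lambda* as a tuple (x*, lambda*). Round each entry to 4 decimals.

Form the Lagrangian:
  L(x, lambda) = (1/2) x^T Q x + c^T x + lambda^T (A x - b)
Stationarity (grad_x L = 0): Q x + c + A^T lambda = 0.
Primal feasibility: A x = b.

This gives the KKT block system:
  [ Q   A^T ] [ x     ]   [-c ]
  [ A    0  ] [ lambda ] = [ b ]

Solving the linear system:
  x*      = (-2.5238, -0.6825, 3.4762)
  lambda* = (8.3333, 1.3016)
  f(x*)   = 43.8254

x* = (-2.5238, -0.6825, 3.4762), lambda* = (8.3333, 1.3016)


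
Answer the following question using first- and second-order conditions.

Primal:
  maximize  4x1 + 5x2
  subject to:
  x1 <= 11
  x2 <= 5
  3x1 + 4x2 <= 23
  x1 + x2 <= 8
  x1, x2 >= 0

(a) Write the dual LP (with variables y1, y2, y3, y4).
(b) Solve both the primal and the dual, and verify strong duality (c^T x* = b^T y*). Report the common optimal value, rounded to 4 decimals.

The standard primal-dual pair for 'max c^T x s.t. A x <= b, x >= 0' is:
  Dual:  min b^T y  s.t.  A^T y >= c,  y >= 0.

So the dual LP is:
  minimize  11y1 + 5y2 + 23y3 + 8y4
  subject to:
    y1 + 3y3 + y4 >= 4
    y2 + 4y3 + y4 >= 5
    y1, y2, y3, y4 >= 0

Solving the primal: x* = (7.6667, 0).
  primal value c^T x* = 30.6667.
Solving the dual: y* = (0, 0, 1.3333, 0).
  dual value b^T y* = 30.6667.
Strong duality: c^T x* = b^T y*. Confirmed.

30.6667


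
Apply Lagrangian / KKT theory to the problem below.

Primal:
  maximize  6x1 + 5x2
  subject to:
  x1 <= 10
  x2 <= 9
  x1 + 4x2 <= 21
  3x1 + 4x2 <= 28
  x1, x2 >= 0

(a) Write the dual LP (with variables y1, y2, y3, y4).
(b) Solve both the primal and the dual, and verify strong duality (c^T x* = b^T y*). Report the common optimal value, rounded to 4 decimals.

The standard primal-dual pair for 'max c^T x s.t. A x <= b, x >= 0' is:
  Dual:  min b^T y  s.t.  A^T y >= c,  y >= 0.

So the dual LP is:
  minimize  10y1 + 9y2 + 21y3 + 28y4
  subject to:
    y1 + y3 + 3y4 >= 6
    y2 + 4y3 + 4y4 >= 5
    y1, y2, y3, y4 >= 0

Solving the primal: x* = (9.3333, 0).
  primal value c^T x* = 56.
Solving the dual: y* = (0, 0, 0, 2).
  dual value b^T y* = 56.
Strong duality: c^T x* = b^T y*. Confirmed.

56


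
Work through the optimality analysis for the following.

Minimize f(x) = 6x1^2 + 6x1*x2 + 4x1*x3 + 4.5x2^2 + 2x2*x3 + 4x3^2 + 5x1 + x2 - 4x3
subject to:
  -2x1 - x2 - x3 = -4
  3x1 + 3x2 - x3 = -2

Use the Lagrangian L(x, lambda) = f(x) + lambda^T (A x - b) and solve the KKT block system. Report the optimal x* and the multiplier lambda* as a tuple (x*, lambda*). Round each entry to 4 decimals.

Form the Lagrangian:
  L(x, lambda) = (1/2) x^T Q x + c^T x + lambda^T (A x - b)
Stationarity (grad_x L = 0): Q x + c + A^T lambda = 0.
Primal feasibility: A x = b.

This gives the KKT block system:
  [ Q   A^T ] [ x     ]   [-c ]
  [ A    0  ] [ lambda ] = [ b ]

Solving the linear system:
  x*      = (0.9296, -0.662, 2.8028)
  lambda* = (17.169, 3.6479)
  f(x*)   = 34.3732

x* = (0.9296, -0.662, 2.8028), lambda* = (17.169, 3.6479)


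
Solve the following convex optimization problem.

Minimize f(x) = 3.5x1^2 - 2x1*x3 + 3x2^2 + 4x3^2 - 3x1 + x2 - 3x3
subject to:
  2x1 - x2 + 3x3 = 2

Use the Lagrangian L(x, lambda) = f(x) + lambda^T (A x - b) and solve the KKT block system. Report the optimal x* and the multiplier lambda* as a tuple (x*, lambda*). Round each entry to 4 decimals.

Form the Lagrangian:
  L(x, lambda) = (1/2) x^T Q x + c^T x + lambda^T (A x - b)
Stationarity (grad_x L = 0): Q x + c + A^T lambda = 0.
Primal feasibility: A x = b.

This gives the KKT block system:
  [ Q   A^T ] [ x     ]   [-c ]
  [ A    0  ] [ lambda ] = [ b ]

Solving the linear system:
  x*      = (0.4256, -0.107, 0.3473)
  lambda* = (0.3577)
  f(x*)   = -1.5705

x* = (0.4256, -0.107, 0.3473), lambda* = (0.3577)


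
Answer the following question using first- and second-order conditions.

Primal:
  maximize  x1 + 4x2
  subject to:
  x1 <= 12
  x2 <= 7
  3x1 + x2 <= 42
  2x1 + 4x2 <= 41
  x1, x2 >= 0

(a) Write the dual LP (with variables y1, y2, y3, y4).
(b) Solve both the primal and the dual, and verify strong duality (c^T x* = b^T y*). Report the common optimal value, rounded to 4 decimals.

The standard primal-dual pair for 'max c^T x s.t. A x <= b, x >= 0' is:
  Dual:  min b^T y  s.t.  A^T y >= c,  y >= 0.

So the dual LP is:
  minimize  12y1 + 7y2 + 42y3 + 41y4
  subject to:
    y1 + 3y3 + 2y4 >= 1
    y2 + y3 + 4y4 >= 4
    y1, y2, y3, y4 >= 0

Solving the primal: x* = (6.5, 7).
  primal value c^T x* = 34.5.
Solving the dual: y* = (0, 2, 0, 0.5).
  dual value b^T y* = 34.5.
Strong duality: c^T x* = b^T y*. Confirmed.

34.5


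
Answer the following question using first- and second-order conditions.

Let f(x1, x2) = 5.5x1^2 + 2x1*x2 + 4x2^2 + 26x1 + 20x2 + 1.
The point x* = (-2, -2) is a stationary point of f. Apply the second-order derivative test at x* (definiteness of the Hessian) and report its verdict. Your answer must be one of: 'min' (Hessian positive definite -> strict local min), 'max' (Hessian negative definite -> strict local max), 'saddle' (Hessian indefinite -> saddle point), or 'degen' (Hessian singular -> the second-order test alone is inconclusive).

Compute the Hessian H = grad^2 f:
  H = [[11, 2], [2, 8]]
Verify stationarity: grad f(x*) = H x* + g = (0, 0).
Eigenvalues of H: 7, 12.
Both eigenvalues > 0, so H is positive definite -> x* is a strict local min.

min


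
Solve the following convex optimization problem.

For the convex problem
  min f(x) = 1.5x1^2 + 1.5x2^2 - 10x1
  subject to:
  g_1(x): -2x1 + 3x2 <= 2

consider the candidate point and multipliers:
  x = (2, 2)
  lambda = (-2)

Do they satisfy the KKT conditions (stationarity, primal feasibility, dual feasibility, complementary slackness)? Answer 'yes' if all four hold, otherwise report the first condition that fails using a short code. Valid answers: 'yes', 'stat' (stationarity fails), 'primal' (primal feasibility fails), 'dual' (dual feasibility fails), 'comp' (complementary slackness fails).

Gradient of f: grad f(x) = Q x + c = (-4, 6)
Constraint values g_i(x) = a_i^T x - b_i:
  g_1((2, 2)) = 0
Stationarity residual: grad f(x) + sum_i lambda_i a_i = (0, 0)
  -> stationarity OK
Primal feasibility (all g_i <= 0): OK
Dual feasibility (all lambda_i >= 0): FAILS
Complementary slackness (lambda_i * g_i(x) = 0 for all i): OK

Verdict: the first failing condition is dual_feasibility -> dual.

dual


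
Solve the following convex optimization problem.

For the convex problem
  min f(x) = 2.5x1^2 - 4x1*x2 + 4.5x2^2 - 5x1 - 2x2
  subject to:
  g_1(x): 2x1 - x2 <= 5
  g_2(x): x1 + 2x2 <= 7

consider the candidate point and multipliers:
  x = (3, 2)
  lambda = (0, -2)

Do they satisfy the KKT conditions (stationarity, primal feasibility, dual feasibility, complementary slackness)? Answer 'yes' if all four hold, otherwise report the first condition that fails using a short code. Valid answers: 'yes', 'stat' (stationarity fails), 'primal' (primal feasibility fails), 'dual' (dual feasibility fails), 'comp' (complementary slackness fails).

Gradient of f: grad f(x) = Q x + c = (2, 4)
Constraint values g_i(x) = a_i^T x - b_i:
  g_1((3, 2)) = -1
  g_2((3, 2)) = 0
Stationarity residual: grad f(x) + sum_i lambda_i a_i = (0, 0)
  -> stationarity OK
Primal feasibility (all g_i <= 0): OK
Dual feasibility (all lambda_i >= 0): FAILS
Complementary slackness (lambda_i * g_i(x) = 0 for all i): OK

Verdict: the first failing condition is dual_feasibility -> dual.

dual


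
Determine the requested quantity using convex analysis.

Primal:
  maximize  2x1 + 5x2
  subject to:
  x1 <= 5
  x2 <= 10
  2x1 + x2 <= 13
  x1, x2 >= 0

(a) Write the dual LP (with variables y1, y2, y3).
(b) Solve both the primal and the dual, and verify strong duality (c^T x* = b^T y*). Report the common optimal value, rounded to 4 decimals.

The standard primal-dual pair for 'max c^T x s.t. A x <= b, x >= 0' is:
  Dual:  min b^T y  s.t.  A^T y >= c,  y >= 0.

So the dual LP is:
  minimize  5y1 + 10y2 + 13y3
  subject to:
    y1 + 2y3 >= 2
    y2 + y3 >= 5
    y1, y2, y3 >= 0

Solving the primal: x* = (1.5, 10).
  primal value c^T x* = 53.
Solving the dual: y* = (0, 4, 1).
  dual value b^T y* = 53.
Strong duality: c^T x* = b^T y*. Confirmed.

53


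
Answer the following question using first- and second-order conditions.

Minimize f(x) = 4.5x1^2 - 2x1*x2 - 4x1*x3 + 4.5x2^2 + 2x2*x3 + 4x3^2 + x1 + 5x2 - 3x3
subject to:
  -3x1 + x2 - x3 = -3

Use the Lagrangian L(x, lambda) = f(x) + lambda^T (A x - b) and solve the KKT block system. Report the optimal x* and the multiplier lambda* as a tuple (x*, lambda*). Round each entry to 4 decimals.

Form the Lagrangian:
  L(x, lambda) = (1/2) x^T Q x + c^T x + lambda^T (A x - b)
Stationarity (grad_x L = 0): Q x + c + A^T lambda = 0.
Primal feasibility: A x = b.

This gives the KKT block system:
  [ Q   A^T ] [ x     ]   [-c ]
  [ A    0  ] [ lambda ] = [ b ]

Solving the linear system:
  x*      = (0.4422, -0.7657, 0.9076)
  lambda* = (0.9604)
  f(x*)   = -1.6139

x* = (0.4422, -0.7657, 0.9076), lambda* = (0.9604)


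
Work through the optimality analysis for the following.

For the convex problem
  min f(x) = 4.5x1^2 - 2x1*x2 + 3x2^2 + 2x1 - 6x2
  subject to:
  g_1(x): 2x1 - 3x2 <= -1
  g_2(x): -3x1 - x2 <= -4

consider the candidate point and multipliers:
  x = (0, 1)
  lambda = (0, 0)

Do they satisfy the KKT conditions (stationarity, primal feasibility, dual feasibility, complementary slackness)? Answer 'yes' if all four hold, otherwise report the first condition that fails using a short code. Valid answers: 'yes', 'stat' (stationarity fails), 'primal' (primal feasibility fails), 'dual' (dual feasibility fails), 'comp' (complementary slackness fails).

Gradient of f: grad f(x) = Q x + c = (0, 0)
Constraint values g_i(x) = a_i^T x - b_i:
  g_1((0, 1)) = -2
  g_2((0, 1)) = 3
Stationarity residual: grad f(x) + sum_i lambda_i a_i = (0, 0)
  -> stationarity OK
Primal feasibility (all g_i <= 0): FAILS
Dual feasibility (all lambda_i >= 0): OK
Complementary slackness (lambda_i * g_i(x) = 0 for all i): OK

Verdict: the first failing condition is primal_feasibility -> primal.

primal


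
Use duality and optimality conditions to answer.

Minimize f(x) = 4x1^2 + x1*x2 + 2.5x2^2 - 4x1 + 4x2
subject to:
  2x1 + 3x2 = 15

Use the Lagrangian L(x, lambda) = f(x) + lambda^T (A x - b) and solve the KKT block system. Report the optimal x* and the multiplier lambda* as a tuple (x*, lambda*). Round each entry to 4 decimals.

Form the Lagrangian:
  L(x, lambda) = (1/2) x^T Q x + c^T x + lambda^T (A x - b)
Stationarity (grad_x L = 0): Q x + c + A^T lambda = 0.
Primal feasibility: A x = b.

This gives the KKT block system:
  [ Q   A^T ] [ x     ]   [-c ]
  [ A    0  ] [ lambda ] = [ b ]

Solving the linear system:
  x*      = (2.0625, 3.625)
  lambda* = (-8.0625)
  f(x*)   = 63.5938

x* = (2.0625, 3.625), lambda* = (-8.0625)


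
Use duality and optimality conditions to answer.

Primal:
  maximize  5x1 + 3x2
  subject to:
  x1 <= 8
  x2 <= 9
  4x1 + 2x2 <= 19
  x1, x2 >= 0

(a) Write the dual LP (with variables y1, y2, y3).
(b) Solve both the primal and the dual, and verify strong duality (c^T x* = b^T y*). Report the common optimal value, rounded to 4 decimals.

The standard primal-dual pair for 'max c^T x s.t. A x <= b, x >= 0' is:
  Dual:  min b^T y  s.t.  A^T y >= c,  y >= 0.

So the dual LP is:
  minimize  8y1 + 9y2 + 19y3
  subject to:
    y1 + 4y3 >= 5
    y2 + 2y3 >= 3
    y1, y2, y3 >= 0

Solving the primal: x* = (0.25, 9).
  primal value c^T x* = 28.25.
Solving the dual: y* = (0, 0.5, 1.25).
  dual value b^T y* = 28.25.
Strong duality: c^T x* = b^T y*. Confirmed.

28.25


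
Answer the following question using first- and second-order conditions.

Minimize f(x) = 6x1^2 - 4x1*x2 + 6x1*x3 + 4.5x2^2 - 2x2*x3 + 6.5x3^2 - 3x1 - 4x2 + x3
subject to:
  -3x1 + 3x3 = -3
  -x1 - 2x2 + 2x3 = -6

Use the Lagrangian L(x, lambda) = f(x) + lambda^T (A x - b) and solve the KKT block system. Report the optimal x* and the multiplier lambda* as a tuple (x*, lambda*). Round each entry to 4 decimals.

Form the Lagrangian:
  L(x, lambda) = (1/2) x^T Q x + c^T x + lambda^T (A x - b)
Stationarity (grad_x L = 0): Q x + c + A^T lambda = 0.
Primal feasibility: A x = b.

This gives the KKT block system:
  [ Q   A^T ] [ x     ]   [-c ]
  [ A    0  ] [ lambda ] = [ b ]

Solving the linear system:
  x*      = (0.7519, 2.3759, -0.2481)
  lambda* = (-4.1353, 7.4361)
  f(x*)   = 10.1015

x* = (0.7519, 2.3759, -0.2481), lambda* = (-4.1353, 7.4361)


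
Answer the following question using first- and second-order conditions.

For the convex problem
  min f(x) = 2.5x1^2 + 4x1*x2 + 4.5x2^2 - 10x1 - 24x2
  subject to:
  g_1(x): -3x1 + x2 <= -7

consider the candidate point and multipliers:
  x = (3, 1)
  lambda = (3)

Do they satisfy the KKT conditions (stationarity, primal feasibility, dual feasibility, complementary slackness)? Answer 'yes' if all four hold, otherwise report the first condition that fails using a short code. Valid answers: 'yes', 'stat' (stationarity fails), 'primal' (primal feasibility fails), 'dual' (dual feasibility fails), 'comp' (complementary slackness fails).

Gradient of f: grad f(x) = Q x + c = (9, -3)
Constraint values g_i(x) = a_i^T x - b_i:
  g_1((3, 1)) = -1
Stationarity residual: grad f(x) + sum_i lambda_i a_i = (0, 0)
  -> stationarity OK
Primal feasibility (all g_i <= 0): OK
Dual feasibility (all lambda_i >= 0): OK
Complementary slackness (lambda_i * g_i(x) = 0 for all i): FAILS

Verdict: the first failing condition is complementary_slackness -> comp.

comp


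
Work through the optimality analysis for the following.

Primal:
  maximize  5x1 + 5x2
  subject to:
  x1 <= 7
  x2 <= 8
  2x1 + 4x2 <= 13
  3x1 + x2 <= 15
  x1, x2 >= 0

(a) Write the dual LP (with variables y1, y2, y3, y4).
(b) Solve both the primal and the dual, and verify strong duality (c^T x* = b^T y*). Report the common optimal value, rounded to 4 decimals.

The standard primal-dual pair for 'max c^T x s.t. A x <= b, x >= 0' is:
  Dual:  min b^T y  s.t.  A^T y >= c,  y >= 0.

So the dual LP is:
  minimize  7y1 + 8y2 + 13y3 + 15y4
  subject to:
    y1 + 2y3 + 3y4 >= 5
    y2 + 4y3 + y4 >= 5
    y1, y2, y3, y4 >= 0

Solving the primal: x* = (4.7, 0.9).
  primal value c^T x* = 28.
Solving the dual: y* = (0, 0, 1, 1).
  dual value b^T y* = 28.
Strong duality: c^T x* = b^T y*. Confirmed.

28


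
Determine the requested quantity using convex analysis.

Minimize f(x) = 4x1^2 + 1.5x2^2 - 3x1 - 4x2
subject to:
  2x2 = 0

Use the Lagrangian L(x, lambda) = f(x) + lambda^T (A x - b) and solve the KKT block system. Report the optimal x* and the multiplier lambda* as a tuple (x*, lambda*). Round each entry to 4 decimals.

Form the Lagrangian:
  L(x, lambda) = (1/2) x^T Q x + c^T x + lambda^T (A x - b)
Stationarity (grad_x L = 0): Q x + c + A^T lambda = 0.
Primal feasibility: A x = b.

This gives the KKT block system:
  [ Q   A^T ] [ x     ]   [-c ]
  [ A    0  ] [ lambda ] = [ b ]

Solving the linear system:
  x*      = (0.375, 0)
  lambda* = (2)
  f(x*)   = -0.5625

x* = (0.375, 0), lambda* = (2)


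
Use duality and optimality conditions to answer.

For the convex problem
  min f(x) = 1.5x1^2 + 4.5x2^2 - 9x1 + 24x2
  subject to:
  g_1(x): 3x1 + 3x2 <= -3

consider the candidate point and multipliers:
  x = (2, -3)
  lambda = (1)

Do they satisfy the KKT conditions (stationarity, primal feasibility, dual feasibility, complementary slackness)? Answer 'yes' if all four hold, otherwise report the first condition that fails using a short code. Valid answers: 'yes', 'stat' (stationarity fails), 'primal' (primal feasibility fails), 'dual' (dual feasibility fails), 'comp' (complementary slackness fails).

Gradient of f: grad f(x) = Q x + c = (-3, -3)
Constraint values g_i(x) = a_i^T x - b_i:
  g_1((2, -3)) = 0
Stationarity residual: grad f(x) + sum_i lambda_i a_i = (0, 0)
  -> stationarity OK
Primal feasibility (all g_i <= 0): OK
Dual feasibility (all lambda_i >= 0): OK
Complementary slackness (lambda_i * g_i(x) = 0 for all i): OK

Verdict: yes, KKT holds.

yes


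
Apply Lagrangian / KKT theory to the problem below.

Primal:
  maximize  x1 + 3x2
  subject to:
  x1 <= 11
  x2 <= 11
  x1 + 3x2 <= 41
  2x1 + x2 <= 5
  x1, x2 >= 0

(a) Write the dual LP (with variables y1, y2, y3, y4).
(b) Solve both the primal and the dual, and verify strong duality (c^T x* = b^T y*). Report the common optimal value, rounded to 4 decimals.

The standard primal-dual pair for 'max c^T x s.t. A x <= b, x >= 0' is:
  Dual:  min b^T y  s.t.  A^T y >= c,  y >= 0.

So the dual LP is:
  minimize  11y1 + 11y2 + 41y3 + 5y4
  subject to:
    y1 + y3 + 2y4 >= 1
    y2 + 3y3 + y4 >= 3
    y1, y2, y3, y4 >= 0

Solving the primal: x* = (0, 5).
  primal value c^T x* = 15.
Solving the dual: y* = (0, 0, 0, 3).
  dual value b^T y* = 15.
Strong duality: c^T x* = b^T y*. Confirmed.

15


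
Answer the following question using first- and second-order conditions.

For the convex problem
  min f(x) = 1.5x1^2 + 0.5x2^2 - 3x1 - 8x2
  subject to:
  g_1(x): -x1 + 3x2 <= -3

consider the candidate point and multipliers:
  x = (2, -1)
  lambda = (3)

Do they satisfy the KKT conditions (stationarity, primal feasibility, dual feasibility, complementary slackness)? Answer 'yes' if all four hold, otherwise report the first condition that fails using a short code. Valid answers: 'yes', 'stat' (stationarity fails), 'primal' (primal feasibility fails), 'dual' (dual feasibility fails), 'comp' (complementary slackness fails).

Gradient of f: grad f(x) = Q x + c = (3, -9)
Constraint values g_i(x) = a_i^T x - b_i:
  g_1((2, -1)) = -2
Stationarity residual: grad f(x) + sum_i lambda_i a_i = (0, 0)
  -> stationarity OK
Primal feasibility (all g_i <= 0): OK
Dual feasibility (all lambda_i >= 0): OK
Complementary slackness (lambda_i * g_i(x) = 0 for all i): FAILS

Verdict: the first failing condition is complementary_slackness -> comp.

comp


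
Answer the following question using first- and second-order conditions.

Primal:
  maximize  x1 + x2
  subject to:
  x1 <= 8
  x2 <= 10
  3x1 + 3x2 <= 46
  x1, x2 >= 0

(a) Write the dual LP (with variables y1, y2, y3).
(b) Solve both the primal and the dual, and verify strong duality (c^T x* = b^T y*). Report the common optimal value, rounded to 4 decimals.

The standard primal-dual pair for 'max c^T x s.t. A x <= b, x >= 0' is:
  Dual:  min b^T y  s.t.  A^T y >= c,  y >= 0.

So the dual LP is:
  minimize  8y1 + 10y2 + 46y3
  subject to:
    y1 + 3y3 >= 1
    y2 + 3y3 >= 1
    y1, y2, y3 >= 0

Solving the primal: x* = (5.3333, 10).
  primal value c^T x* = 15.3333.
Solving the dual: y* = (0, 0, 0.3333).
  dual value b^T y* = 15.3333.
Strong duality: c^T x* = b^T y*. Confirmed.

15.3333


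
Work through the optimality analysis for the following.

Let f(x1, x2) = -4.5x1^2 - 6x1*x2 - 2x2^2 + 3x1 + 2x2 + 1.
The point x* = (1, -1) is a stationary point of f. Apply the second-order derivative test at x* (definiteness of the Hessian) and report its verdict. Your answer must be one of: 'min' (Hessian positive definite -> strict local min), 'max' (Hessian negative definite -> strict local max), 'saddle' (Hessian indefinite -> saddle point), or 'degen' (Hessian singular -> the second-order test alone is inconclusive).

Compute the Hessian H = grad^2 f:
  H = [[-9, -6], [-6, -4]]
Verify stationarity: grad f(x*) = H x* + g = (0, 0).
Eigenvalues of H: -13, 0.
H has a zero eigenvalue (singular; negative semidefinite but not definite), so H is neither positive definite, negative definite, nor indefinite. The second-order test alone is inconclusive -> degen.
(Indeed, f is constant along the null direction of H through x*, so x* is not a strict local extremum.)

degen


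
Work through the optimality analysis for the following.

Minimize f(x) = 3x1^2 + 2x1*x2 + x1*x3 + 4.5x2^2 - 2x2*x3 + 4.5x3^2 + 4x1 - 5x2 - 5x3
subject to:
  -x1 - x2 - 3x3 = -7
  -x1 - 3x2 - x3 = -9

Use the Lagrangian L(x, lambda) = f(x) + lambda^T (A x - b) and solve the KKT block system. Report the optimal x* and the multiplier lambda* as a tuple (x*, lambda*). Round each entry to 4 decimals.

Form the Lagrangian:
  L(x, lambda) = (1/2) x^T Q x + c^T x + lambda^T (A x - b)
Stationarity (grad_x L = 0): Q x + c + A^T lambda = 0.
Primal feasibility: A x = b.

This gives the KKT block system:
  [ Q   A^T ] [ x     ]   [-c ]
  [ A    0  ] [ lambda ] = [ b ]

Solving the linear system:
  x*      = (-1.1163, 2.7791, 1.7791)
  lambda* = (-0.1512, 4.7907)
  f(x*)   = 7.4012

x* = (-1.1163, 2.7791, 1.7791), lambda* = (-0.1512, 4.7907)


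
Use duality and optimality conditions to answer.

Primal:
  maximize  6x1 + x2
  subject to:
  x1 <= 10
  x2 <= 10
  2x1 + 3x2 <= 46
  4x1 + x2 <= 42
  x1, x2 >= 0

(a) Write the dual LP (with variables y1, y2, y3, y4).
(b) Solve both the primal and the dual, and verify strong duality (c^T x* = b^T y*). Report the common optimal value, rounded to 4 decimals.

The standard primal-dual pair for 'max c^T x s.t. A x <= b, x >= 0' is:
  Dual:  min b^T y  s.t.  A^T y >= c,  y >= 0.

So the dual LP is:
  minimize  10y1 + 10y2 + 46y3 + 42y4
  subject to:
    y1 + 2y3 + 4y4 >= 6
    y2 + 3y3 + y4 >= 1
    y1, y2, y3, y4 >= 0

Solving the primal: x* = (10, 2).
  primal value c^T x* = 62.
Solving the dual: y* = (2, 0, 0, 1).
  dual value b^T y* = 62.
Strong duality: c^T x* = b^T y*. Confirmed.

62


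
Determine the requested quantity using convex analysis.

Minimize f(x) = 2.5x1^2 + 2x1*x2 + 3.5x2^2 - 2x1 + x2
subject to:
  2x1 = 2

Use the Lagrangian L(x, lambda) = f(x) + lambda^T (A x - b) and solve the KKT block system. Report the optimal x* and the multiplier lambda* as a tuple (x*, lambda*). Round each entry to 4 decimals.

Form the Lagrangian:
  L(x, lambda) = (1/2) x^T Q x + c^T x + lambda^T (A x - b)
Stationarity (grad_x L = 0): Q x + c + A^T lambda = 0.
Primal feasibility: A x = b.

This gives the KKT block system:
  [ Q   A^T ] [ x     ]   [-c ]
  [ A    0  ] [ lambda ] = [ b ]

Solving the linear system:
  x*      = (1, -0.4286)
  lambda* = (-1.0714)
  f(x*)   = -0.1429

x* = (1, -0.4286), lambda* = (-1.0714)


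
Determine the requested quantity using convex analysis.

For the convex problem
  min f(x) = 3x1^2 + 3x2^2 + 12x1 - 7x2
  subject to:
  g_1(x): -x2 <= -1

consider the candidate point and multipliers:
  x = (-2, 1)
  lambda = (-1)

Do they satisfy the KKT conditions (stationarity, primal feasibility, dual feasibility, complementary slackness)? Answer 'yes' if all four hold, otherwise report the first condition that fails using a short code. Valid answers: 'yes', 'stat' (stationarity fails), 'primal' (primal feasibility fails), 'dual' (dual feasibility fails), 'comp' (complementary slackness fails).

Gradient of f: grad f(x) = Q x + c = (0, -1)
Constraint values g_i(x) = a_i^T x - b_i:
  g_1((-2, 1)) = 0
Stationarity residual: grad f(x) + sum_i lambda_i a_i = (0, 0)
  -> stationarity OK
Primal feasibility (all g_i <= 0): OK
Dual feasibility (all lambda_i >= 0): FAILS
Complementary slackness (lambda_i * g_i(x) = 0 for all i): OK

Verdict: the first failing condition is dual_feasibility -> dual.

dual


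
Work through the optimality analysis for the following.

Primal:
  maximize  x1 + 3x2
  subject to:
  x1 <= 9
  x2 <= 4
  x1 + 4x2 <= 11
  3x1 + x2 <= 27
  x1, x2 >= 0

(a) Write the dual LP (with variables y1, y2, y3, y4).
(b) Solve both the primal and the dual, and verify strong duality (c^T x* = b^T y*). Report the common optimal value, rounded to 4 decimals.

The standard primal-dual pair for 'max c^T x s.t. A x <= b, x >= 0' is:
  Dual:  min b^T y  s.t.  A^T y >= c,  y >= 0.

So the dual LP is:
  minimize  9y1 + 4y2 + 11y3 + 27y4
  subject to:
    y1 + y3 + 3y4 >= 1
    y2 + 4y3 + y4 >= 3
    y1, y2, y3, y4 >= 0

Solving the primal: x* = (8.8182, 0.5455).
  primal value c^T x* = 10.4545.
Solving the dual: y* = (0, 0, 0.7273, 0.0909).
  dual value b^T y* = 10.4545.
Strong duality: c^T x* = b^T y*. Confirmed.

10.4545


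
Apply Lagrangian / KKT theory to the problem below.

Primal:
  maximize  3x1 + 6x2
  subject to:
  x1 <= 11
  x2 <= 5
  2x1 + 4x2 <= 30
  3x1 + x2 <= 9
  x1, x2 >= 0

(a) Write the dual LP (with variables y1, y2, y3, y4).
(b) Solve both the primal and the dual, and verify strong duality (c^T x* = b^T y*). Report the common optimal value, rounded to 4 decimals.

The standard primal-dual pair for 'max c^T x s.t. A x <= b, x >= 0' is:
  Dual:  min b^T y  s.t.  A^T y >= c,  y >= 0.

So the dual LP is:
  minimize  11y1 + 5y2 + 30y3 + 9y4
  subject to:
    y1 + 2y3 + 3y4 >= 3
    y2 + 4y3 + y4 >= 6
    y1, y2, y3, y4 >= 0

Solving the primal: x* = (1.3333, 5).
  primal value c^T x* = 34.
Solving the dual: y* = (0, 5, 0, 1).
  dual value b^T y* = 34.
Strong duality: c^T x* = b^T y*. Confirmed.

34


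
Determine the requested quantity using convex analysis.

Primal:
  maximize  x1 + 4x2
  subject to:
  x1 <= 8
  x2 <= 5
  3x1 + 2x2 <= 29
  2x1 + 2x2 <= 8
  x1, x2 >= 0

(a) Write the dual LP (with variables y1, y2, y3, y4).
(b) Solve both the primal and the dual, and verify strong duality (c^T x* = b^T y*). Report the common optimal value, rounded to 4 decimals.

The standard primal-dual pair for 'max c^T x s.t. A x <= b, x >= 0' is:
  Dual:  min b^T y  s.t.  A^T y >= c,  y >= 0.

So the dual LP is:
  minimize  8y1 + 5y2 + 29y3 + 8y4
  subject to:
    y1 + 3y3 + 2y4 >= 1
    y2 + 2y3 + 2y4 >= 4
    y1, y2, y3, y4 >= 0

Solving the primal: x* = (0, 4).
  primal value c^T x* = 16.
Solving the dual: y* = (0, 0, 0, 2).
  dual value b^T y* = 16.
Strong duality: c^T x* = b^T y*. Confirmed.

16


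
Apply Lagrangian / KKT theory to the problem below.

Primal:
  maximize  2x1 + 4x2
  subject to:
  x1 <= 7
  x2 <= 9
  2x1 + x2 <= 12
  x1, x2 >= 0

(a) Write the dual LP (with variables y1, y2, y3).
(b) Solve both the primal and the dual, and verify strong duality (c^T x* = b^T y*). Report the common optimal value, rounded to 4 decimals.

The standard primal-dual pair for 'max c^T x s.t. A x <= b, x >= 0' is:
  Dual:  min b^T y  s.t.  A^T y >= c,  y >= 0.

So the dual LP is:
  minimize  7y1 + 9y2 + 12y3
  subject to:
    y1 + 2y3 >= 2
    y2 + y3 >= 4
    y1, y2, y3 >= 0

Solving the primal: x* = (1.5, 9).
  primal value c^T x* = 39.
Solving the dual: y* = (0, 3, 1).
  dual value b^T y* = 39.
Strong duality: c^T x* = b^T y*. Confirmed.

39


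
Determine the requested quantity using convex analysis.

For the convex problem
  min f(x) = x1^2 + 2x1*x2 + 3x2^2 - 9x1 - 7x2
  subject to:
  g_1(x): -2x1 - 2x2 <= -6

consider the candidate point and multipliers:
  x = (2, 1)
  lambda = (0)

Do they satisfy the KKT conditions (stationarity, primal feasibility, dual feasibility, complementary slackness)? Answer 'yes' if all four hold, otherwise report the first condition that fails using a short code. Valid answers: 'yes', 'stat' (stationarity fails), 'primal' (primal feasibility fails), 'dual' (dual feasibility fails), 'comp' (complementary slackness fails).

Gradient of f: grad f(x) = Q x + c = (-3, 3)
Constraint values g_i(x) = a_i^T x - b_i:
  g_1((2, 1)) = 0
Stationarity residual: grad f(x) + sum_i lambda_i a_i = (-3, 3)
  -> stationarity FAILS
Primal feasibility (all g_i <= 0): OK
Dual feasibility (all lambda_i >= 0): OK
Complementary slackness (lambda_i * g_i(x) = 0 for all i): OK

Verdict: the first failing condition is stationarity -> stat.

stat


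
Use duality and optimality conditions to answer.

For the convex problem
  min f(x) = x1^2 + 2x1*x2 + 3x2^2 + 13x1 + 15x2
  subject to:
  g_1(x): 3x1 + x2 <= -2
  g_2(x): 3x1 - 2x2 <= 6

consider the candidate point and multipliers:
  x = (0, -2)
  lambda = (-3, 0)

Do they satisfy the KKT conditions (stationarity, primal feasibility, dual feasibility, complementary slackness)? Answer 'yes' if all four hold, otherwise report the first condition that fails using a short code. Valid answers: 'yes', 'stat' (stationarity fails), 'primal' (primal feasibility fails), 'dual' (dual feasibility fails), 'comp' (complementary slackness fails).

Gradient of f: grad f(x) = Q x + c = (9, 3)
Constraint values g_i(x) = a_i^T x - b_i:
  g_1((0, -2)) = 0
  g_2((0, -2)) = -2
Stationarity residual: grad f(x) + sum_i lambda_i a_i = (0, 0)
  -> stationarity OK
Primal feasibility (all g_i <= 0): OK
Dual feasibility (all lambda_i >= 0): FAILS
Complementary slackness (lambda_i * g_i(x) = 0 for all i): OK

Verdict: the first failing condition is dual_feasibility -> dual.

dual
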